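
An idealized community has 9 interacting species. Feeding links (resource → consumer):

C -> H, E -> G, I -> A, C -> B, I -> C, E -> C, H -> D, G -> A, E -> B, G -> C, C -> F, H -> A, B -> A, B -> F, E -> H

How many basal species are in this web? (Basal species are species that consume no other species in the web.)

Basal species (no prey listed): E, I.
Count: 2.

2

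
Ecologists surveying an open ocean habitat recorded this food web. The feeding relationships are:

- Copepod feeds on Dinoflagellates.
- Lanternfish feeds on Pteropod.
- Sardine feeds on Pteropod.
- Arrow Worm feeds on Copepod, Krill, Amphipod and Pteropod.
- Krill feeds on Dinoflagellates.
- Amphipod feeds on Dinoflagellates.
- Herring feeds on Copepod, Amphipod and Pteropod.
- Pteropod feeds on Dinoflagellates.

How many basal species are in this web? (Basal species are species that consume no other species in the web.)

Basal species (no prey listed): Dinoflagellates.
Count: 1.

1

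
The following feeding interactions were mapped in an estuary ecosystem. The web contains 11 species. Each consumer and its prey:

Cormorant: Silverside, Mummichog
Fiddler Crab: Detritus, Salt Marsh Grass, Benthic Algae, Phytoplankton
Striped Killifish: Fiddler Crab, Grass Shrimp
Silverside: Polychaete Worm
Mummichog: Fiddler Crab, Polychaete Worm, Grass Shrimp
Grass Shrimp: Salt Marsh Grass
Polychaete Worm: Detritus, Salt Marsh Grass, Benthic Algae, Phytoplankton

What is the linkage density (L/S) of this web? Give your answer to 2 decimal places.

There are L = 17 links among S = 11 species.
L/S = 17/11 = 1.5455 ≈ 1.55.

L/S = 1.55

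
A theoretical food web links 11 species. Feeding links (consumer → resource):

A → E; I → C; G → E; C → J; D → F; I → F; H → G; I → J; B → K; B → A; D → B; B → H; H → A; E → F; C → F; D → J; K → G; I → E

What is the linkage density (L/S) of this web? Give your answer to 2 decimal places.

There are L = 18 links among S = 11 species.
L/S = 18/11 = 1.6364 ≈ 1.64.

L/S = 1.64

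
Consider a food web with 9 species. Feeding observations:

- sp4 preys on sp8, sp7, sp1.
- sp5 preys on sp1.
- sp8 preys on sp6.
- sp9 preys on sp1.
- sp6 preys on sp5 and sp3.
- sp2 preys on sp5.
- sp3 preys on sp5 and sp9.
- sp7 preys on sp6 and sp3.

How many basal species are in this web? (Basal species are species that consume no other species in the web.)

Basal species (no prey listed): sp1.
Count: 1.

1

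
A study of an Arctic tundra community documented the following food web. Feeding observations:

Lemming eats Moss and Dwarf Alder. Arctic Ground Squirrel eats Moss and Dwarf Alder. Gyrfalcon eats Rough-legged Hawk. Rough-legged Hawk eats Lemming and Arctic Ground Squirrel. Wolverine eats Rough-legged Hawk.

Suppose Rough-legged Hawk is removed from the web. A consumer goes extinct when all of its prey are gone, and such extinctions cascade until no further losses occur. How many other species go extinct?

2

Remove Rough-legged Hawk.
Round 1: Gyrfalcon (all prey gone), Wolverine (all prey gone) → extinct.
No further losses. Total secondary extinctions: 2.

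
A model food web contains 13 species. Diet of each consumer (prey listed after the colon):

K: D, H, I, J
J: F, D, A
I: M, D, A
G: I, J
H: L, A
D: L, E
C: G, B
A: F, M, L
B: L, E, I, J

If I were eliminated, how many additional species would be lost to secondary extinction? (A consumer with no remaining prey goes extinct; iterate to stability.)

0

Remove I.
Every predator of it retains at least one other prey: G still has J; B still has L, E, J; K still has D, H, J.
No consumer loses all prey, so no secondary extinctions occur.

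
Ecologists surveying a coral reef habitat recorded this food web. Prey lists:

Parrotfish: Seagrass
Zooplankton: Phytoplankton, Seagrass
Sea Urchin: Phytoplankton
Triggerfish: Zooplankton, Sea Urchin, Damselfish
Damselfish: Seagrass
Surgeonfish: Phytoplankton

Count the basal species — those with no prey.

2

Basal species (no prey listed): Phytoplankton, Seagrass.
Count: 2.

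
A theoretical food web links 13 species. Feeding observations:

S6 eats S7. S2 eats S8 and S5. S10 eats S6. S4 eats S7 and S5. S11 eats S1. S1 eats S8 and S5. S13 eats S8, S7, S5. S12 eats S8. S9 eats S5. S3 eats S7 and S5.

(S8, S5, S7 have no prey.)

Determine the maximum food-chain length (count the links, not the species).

One longest chain: S8 → S1 → S11.
It has 3 species and 2 links.

2 links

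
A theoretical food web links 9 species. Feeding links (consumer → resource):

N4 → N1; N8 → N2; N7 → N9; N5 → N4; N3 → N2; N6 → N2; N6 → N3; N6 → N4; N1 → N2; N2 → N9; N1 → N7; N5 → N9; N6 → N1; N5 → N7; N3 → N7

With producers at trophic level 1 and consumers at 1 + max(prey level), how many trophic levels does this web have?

Producers (level 1): N9.
N9 → N7 → N1 → N4 → N5 gives N5 level 5.
No species has a prey at level 5, so no species reaches level 6.

5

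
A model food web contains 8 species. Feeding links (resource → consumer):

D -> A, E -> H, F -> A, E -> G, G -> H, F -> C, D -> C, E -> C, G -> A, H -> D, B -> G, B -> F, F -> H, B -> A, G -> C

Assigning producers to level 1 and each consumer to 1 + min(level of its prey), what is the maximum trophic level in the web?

Producers (level 1): B, E.
Following each consumer down to its lowest-level prey: E → H → D (levels 1 through 3).
All prey of D (H 2) are at level 2 or above, so D is at level 1 + 2 = 3.
Every consumer has at least one prey at level 2 or below, so none exceeds level 3.

3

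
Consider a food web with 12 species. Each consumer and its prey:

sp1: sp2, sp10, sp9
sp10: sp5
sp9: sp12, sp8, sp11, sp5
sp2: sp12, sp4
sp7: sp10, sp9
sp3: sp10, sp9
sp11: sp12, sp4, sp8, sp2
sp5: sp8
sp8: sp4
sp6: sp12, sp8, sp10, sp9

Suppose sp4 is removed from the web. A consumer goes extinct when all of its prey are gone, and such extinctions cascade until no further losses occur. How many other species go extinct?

3

Remove sp4.
Round 1: sp8 (all prey gone) → extinct.
Round 2: sp5 (all prey gone) → extinct.
Round 3: sp10 (all prey gone) → extinct.
No further losses. Total secondary extinctions: 3.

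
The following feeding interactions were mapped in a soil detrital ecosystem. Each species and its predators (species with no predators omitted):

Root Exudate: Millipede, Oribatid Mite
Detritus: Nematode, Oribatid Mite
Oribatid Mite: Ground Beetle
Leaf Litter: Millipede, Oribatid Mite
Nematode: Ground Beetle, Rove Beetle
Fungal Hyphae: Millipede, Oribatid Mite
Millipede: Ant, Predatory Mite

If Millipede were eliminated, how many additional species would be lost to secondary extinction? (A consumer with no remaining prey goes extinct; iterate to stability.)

2

Remove Millipede.
Round 1: Ant (all prey gone), Predatory Mite (all prey gone) → extinct.
No further losses. Total secondary extinctions: 2.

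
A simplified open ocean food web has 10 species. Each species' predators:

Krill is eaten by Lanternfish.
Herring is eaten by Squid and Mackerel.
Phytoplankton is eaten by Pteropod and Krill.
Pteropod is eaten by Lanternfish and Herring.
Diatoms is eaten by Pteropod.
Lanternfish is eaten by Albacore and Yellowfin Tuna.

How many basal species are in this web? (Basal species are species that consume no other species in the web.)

2

Basal species (no prey listed): Diatoms, Phytoplankton.
Count: 2.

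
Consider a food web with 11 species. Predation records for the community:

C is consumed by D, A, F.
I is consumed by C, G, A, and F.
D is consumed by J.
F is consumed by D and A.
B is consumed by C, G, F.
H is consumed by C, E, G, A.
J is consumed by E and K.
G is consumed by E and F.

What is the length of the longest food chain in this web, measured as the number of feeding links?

One longest chain: B → G → F → D → J → K.
It has 6 species and 5 links.

5 links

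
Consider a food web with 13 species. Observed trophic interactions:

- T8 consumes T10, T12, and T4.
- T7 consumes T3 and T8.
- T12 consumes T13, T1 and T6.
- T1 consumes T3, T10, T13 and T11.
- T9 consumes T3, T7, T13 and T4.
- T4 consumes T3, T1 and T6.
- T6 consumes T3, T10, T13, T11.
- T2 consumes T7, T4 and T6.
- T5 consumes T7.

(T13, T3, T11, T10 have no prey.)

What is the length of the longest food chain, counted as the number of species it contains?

6 species

One longest chain: T13 → T1 → T4 → T8 → T7 → T5.
It has 6 species and 5 links.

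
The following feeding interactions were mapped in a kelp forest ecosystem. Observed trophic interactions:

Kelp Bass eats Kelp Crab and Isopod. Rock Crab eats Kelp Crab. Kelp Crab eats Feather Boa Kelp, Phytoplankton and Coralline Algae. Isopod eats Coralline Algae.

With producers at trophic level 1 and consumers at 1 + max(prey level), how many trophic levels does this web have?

3

Producers (level 1): Phytoplankton, Feather Boa Kelp, Coralline Algae.
Coralline Algae → Isopod → Kelp Bass gives Kelp Bass level 3.
No species has a prey at level 3, so no species reaches level 4.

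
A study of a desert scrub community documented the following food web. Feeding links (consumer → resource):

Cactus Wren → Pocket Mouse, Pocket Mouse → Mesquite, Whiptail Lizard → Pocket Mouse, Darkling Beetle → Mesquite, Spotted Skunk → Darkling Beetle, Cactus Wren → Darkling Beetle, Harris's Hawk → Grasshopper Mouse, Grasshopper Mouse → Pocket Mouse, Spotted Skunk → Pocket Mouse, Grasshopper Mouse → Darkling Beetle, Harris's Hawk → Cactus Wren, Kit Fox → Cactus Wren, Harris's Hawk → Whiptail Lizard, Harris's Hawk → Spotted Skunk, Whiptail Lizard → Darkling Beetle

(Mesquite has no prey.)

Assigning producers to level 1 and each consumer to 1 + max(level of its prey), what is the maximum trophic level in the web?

Producers (level 1): Mesquite.
Mesquite → Pocket Mouse → Cactus Wren → Kit Fox gives Kit Fox level 4.
No species has a prey at level 4, so no species reaches level 5.

4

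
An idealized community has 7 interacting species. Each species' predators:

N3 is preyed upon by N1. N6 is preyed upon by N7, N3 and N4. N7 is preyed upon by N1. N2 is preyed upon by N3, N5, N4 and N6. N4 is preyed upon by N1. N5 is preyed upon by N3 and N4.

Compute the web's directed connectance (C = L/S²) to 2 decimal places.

The web has S = 7 species and L = 12 feeding links.
C = L / S² = 12 / 49 = 0.2449 ≈ 0.24.

C = 0.24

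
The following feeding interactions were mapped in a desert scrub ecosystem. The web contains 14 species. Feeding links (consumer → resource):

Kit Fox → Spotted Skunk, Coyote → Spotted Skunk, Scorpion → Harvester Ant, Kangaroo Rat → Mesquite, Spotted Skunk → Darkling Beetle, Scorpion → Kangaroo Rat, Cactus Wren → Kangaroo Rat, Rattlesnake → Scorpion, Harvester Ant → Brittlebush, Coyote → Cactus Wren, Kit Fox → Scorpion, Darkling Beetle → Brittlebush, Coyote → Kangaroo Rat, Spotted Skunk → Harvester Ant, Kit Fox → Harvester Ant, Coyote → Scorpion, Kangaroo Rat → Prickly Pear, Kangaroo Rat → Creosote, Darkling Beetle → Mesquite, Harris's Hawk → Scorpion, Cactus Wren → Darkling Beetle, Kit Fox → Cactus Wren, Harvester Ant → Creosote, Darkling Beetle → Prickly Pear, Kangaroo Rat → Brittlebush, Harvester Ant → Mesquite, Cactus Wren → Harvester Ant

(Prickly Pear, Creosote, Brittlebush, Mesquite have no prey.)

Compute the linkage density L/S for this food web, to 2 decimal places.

There are L = 27 links among S = 14 species.
L/S = 27/14 = 1.9286 ≈ 1.93.

L/S = 1.93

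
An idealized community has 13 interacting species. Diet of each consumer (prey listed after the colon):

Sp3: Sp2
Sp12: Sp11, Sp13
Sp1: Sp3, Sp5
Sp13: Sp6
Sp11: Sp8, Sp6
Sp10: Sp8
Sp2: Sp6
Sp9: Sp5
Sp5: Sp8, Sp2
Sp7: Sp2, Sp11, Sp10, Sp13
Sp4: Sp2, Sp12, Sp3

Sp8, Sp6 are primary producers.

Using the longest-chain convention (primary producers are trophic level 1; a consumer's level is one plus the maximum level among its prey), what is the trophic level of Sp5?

Sp6 is a producer → level 1.
Sp2 eats Sp6 → level 2.
Sp5 eats Sp2 (level 2); other prey at levels: Sp8 1 → level 3.

Trophic level 3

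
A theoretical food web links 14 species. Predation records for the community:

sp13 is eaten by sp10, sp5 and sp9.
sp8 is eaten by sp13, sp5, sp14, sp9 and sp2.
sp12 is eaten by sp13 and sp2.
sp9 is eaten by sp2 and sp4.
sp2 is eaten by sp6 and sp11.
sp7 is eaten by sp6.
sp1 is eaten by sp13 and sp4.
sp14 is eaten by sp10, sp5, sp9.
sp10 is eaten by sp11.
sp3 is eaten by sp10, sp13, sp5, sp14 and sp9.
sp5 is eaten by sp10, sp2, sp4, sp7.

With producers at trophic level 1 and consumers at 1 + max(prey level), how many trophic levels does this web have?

5

Producers (level 1): sp3, sp1, sp8, sp12.
sp3 → sp13 → sp9 → sp2 → sp6 gives sp6 level 5.
No species has a prey at level 5, so no species reaches level 6.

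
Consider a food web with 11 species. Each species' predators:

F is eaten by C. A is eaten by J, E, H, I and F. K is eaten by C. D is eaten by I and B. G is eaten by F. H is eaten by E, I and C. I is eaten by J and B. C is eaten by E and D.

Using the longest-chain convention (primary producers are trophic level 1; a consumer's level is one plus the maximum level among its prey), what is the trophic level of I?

Trophic level 5

G is a producer → level 1.
F eats G (level 1); other prey at levels: A 1 → level 2.
C eats F (level 2); other prey at levels: K 1, H 2 → level 3.
D eats C → level 4.
I eats D (level 4); other prey at levels: A 1, H 2 → level 5.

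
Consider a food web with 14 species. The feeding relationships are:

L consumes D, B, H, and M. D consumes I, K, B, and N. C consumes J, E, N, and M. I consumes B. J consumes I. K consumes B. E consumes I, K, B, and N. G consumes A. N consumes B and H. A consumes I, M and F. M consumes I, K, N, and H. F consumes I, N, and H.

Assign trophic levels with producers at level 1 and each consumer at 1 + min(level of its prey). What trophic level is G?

Trophic level 4

H is a producer → level 1.
M eats H → level 2.
A eats M → level 3.
G eats A → level 4.
No prey of G is below level 3, so 4 is the minimum.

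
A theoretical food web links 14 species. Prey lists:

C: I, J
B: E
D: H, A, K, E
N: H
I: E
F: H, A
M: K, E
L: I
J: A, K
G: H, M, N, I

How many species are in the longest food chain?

3 species

One longest chain: E → I → L.
It has 3 species and 2 links.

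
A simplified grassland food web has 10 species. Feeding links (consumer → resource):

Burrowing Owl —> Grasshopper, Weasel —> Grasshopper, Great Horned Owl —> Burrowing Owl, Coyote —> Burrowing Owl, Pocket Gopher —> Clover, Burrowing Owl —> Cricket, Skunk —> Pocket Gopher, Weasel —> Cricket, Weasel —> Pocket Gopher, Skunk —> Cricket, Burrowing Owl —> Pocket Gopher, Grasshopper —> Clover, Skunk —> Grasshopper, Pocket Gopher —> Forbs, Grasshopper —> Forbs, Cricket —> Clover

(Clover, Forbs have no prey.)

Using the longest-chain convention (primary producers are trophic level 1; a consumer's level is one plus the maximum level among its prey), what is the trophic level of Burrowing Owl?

Trophic level 3

Clover is a producer → level 1.
Cricket eats Clover → level 2.
Burrowing Owl eats Cricket (level 2); other prey at levels: Pocket Gopher 2, Grasshopper 2 → level 3.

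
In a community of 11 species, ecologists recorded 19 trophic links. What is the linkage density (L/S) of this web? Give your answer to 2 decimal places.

L/S = 1.73

There are L = 19 links among S = 11 species.
L/S = 19/11 = 1.7273 ≈ 1.73.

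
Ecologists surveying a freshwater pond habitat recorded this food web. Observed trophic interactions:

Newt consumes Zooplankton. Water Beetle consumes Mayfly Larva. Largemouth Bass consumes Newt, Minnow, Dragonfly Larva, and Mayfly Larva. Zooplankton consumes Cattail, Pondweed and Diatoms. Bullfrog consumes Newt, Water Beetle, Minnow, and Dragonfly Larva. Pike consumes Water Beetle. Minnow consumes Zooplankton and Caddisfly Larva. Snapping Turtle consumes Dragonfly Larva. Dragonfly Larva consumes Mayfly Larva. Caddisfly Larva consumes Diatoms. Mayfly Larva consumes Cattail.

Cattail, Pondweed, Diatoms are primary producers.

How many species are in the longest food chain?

4 species

One longest chain: Cattail → Mayfly Larva → Dragonfly Larva → Largemouth Bass.
It has 4 species and 3 links.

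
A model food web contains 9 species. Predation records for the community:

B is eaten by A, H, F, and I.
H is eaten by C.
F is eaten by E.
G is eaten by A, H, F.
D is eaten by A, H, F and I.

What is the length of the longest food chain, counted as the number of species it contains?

One longest chain: D → F → E.
It has 3 species and 2 links.

3 species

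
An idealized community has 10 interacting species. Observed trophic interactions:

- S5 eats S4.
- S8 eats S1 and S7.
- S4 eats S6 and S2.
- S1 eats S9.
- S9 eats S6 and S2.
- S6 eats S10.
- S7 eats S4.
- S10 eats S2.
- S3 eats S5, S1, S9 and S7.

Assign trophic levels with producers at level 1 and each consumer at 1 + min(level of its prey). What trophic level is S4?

Trophic level 2

S2 is a producer → level 1.
S4 eats S2 → level 2.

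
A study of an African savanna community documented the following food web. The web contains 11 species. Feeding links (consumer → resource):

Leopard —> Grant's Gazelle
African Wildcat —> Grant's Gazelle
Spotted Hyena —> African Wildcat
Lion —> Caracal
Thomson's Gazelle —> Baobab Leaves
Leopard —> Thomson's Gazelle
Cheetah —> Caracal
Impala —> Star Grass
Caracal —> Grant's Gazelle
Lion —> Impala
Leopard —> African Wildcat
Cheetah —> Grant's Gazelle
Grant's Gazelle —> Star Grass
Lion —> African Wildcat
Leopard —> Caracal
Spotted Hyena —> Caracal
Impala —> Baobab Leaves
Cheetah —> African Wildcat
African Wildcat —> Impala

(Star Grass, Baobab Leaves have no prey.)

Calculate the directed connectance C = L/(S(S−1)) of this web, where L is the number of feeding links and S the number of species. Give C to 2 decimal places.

C = 0.17

The web has S = 11 species and L = 19 feeding links.
C = L / (S(S−1)) = 19 / 110 = 0.1727 ≈ 0.17.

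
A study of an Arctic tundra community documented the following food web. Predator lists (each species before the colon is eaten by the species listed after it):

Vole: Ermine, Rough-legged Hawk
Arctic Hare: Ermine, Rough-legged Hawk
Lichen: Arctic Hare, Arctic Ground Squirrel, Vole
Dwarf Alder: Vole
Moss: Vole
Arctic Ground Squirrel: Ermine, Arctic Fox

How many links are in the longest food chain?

2 links

One longest chain: Lichen → Arctic Hare → Ermine.
It has 3 species and 2 links.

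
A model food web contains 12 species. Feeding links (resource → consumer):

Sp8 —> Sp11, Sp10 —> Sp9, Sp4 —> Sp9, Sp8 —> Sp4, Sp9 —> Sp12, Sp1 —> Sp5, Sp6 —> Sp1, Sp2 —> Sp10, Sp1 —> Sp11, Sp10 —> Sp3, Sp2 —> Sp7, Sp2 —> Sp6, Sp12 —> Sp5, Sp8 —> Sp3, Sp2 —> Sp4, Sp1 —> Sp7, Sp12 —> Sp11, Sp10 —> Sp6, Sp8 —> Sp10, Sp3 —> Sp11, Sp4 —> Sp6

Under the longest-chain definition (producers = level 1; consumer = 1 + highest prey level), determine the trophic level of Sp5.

Trophic level 5

Sp8 is a producer → level 1.
Sp4 eats Sp8 (level 1); other prey at levels: Sp2 1 → level 2.
Sp9 eats Sp4 (level 2); other prey at levels: Sp10 2 → level 3.
Sp12 eats Sp9 → level 4.
Sp5 eats Sp12 (level 4); other prey at levels: Sp1 4 → level 5.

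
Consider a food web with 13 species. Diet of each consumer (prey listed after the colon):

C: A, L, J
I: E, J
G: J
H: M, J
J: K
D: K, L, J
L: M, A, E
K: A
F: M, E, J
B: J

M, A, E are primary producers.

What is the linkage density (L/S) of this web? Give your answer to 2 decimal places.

There are L = 20 links among S = 13 species.
L/S = 20/13 = 1.5385 ≈ 1.54.

L/S = 1.54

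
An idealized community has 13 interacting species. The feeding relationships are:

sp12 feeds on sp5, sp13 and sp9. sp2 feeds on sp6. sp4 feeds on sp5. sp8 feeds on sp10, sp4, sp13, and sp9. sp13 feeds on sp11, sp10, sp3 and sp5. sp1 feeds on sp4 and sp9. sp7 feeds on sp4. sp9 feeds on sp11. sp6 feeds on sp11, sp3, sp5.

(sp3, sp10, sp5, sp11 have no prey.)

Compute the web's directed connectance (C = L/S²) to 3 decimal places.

The web has S = 13 species and L = 20 feeding links.
C = L / S² = 20 / 169 = 0.1183 ≈ 0.118.

C = 0.118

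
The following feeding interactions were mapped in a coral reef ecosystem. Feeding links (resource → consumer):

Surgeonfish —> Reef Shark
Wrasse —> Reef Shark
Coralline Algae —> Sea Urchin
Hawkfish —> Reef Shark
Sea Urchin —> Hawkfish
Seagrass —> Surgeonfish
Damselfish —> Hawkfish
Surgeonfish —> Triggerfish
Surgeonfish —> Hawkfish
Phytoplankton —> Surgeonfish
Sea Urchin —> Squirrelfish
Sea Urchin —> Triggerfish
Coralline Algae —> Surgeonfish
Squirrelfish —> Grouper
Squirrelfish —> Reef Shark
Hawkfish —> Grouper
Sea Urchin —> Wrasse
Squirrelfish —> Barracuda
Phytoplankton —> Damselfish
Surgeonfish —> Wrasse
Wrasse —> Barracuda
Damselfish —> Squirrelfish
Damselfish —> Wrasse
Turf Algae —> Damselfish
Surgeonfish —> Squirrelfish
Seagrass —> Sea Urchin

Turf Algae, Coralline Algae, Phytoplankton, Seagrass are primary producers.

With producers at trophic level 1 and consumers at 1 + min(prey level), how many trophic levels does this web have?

Producers (level 1): Turf Algae, Coralline Algae, Phytoplankton, Seagrass.
Following each consumer down to its lowest-level prey: Coralline Algae → Surgeonfish → Squirrelfish → Grouper (levels 1 through 4).
All prey of Grouper (Squirrelfish 3, Hawkfish 3) are at level 3 or above, so Grouper is at level 1 + 3 = 4.
Every consumer has at least one prey at level 3 or below, so none exceeds level 4.

4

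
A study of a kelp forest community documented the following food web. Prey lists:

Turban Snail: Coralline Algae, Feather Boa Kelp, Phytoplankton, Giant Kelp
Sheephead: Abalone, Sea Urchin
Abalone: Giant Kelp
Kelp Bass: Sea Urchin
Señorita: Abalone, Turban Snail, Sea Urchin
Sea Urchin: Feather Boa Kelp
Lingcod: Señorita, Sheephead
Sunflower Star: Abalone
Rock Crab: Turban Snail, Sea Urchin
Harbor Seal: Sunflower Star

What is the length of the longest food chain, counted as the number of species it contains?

One longest chain: Giant Kelp → Abalone → Señorita → Lingcod.
It has 4 species and 3 links.

4 species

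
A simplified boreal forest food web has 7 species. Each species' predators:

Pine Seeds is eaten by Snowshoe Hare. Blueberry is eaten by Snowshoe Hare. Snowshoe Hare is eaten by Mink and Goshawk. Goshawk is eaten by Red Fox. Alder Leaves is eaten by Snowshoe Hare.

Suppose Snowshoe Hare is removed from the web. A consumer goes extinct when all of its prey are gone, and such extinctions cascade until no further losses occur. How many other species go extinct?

3

Remove Snowshoe Hare.
Round 1: Goshawk (all prey gone), Mink (all prey gone) → extinct.
Round 2: Red Fox (all prey gone) → extinct.
No further losses. Total secondary extinctions: 3.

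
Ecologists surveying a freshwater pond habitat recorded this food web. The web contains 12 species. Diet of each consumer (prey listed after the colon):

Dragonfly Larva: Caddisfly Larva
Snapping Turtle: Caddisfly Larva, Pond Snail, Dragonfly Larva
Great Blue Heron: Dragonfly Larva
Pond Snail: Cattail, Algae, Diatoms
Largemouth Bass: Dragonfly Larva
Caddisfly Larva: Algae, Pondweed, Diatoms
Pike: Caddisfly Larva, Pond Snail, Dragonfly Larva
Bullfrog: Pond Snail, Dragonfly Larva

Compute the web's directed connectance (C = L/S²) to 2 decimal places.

The web has S = 12 species and L = 17 feeding links.
C = L / S² = 17 / 144 = 0.1181 ≈ 0.12.

C = 0.12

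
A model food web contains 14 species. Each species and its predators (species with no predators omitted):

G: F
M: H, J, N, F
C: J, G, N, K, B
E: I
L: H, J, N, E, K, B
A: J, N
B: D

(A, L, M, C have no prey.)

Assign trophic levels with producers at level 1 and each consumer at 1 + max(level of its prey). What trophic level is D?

Trophic level 3

L is a producer → level 1.
B eats L (level 1); other prey at levels: C 1 → level 2.
D eats B → level 3.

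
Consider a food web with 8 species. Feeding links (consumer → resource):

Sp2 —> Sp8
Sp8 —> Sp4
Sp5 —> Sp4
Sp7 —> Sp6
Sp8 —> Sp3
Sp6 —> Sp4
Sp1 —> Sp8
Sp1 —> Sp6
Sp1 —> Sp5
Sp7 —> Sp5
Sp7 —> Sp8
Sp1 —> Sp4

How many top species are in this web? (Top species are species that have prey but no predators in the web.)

3

Top species (has prey, but nothing eats it): Sp2, Sp1, Sp7.
Count: 3.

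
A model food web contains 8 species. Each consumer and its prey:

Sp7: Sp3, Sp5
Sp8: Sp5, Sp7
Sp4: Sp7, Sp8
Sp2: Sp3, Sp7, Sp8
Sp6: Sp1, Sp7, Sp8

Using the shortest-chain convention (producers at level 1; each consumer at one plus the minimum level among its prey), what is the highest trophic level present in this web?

3

Producers (level 1): Sp3, Sp5, Sp1.
Following each consumer down to its lowest-level prey: Sp3 → Sp7 → Sp4 (levels 1 through 3).
All prey of Sp4 (Sp7 2, Sp8 2) are at level 2 or above, so Sp4 is at level 1 + 2 = 3.
Every consumer has at least one prey at level 2 or below, so none exceeds level 3.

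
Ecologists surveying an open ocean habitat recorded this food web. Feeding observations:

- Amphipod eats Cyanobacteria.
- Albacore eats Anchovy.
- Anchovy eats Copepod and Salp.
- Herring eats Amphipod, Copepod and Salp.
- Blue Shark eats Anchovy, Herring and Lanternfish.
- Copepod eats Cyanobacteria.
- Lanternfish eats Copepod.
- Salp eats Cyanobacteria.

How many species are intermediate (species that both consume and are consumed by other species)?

6

Intermediate species (has both prey and predators): Amphipod, Copepod, Salp, Lanternfish, Anchovy, Herring.
Count: 6.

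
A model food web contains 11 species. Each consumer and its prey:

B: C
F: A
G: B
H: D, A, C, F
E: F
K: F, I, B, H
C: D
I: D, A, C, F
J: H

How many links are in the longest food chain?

One longest chain: D → C → B → G.
It has 4 species and 3 links.

3 links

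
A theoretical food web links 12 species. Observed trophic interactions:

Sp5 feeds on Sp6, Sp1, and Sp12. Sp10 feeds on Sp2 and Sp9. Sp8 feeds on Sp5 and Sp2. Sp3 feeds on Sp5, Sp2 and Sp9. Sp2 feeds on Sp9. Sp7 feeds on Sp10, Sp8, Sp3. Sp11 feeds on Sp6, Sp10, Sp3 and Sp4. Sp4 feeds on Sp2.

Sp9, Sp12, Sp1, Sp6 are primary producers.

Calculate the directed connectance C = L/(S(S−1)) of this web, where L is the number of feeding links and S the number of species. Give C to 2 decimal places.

The web has S = 12 species and L = 19 feeding links.
C = L / (S(S−1)) = 19 / 132 = 0.1439 ≈ 0.14.

C = 0.14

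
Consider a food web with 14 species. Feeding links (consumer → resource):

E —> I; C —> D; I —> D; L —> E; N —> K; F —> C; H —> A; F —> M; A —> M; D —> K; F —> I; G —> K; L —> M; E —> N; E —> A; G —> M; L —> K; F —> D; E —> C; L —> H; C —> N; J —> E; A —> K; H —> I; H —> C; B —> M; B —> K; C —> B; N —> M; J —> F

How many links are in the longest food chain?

One longest chain: K → D → I → F → J.
It has 5 species and 4 links.

4 links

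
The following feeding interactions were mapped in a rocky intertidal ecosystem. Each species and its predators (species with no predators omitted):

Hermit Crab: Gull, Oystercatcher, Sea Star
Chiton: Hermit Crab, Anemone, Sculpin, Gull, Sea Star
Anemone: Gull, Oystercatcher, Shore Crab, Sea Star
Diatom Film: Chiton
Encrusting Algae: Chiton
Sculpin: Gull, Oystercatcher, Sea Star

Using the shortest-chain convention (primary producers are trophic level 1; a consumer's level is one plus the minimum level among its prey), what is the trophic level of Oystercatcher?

Trophic level 4

Encrusting Algae is a producer → level 1.
Chiton eats Encrusting Algae → level 2.
Hermit Crab eats Chiton → level 3.
Oystercatcher eats Hermit Crab → level 4.
No prey of Oystercatcher is below level 3, so 4 is the minimum.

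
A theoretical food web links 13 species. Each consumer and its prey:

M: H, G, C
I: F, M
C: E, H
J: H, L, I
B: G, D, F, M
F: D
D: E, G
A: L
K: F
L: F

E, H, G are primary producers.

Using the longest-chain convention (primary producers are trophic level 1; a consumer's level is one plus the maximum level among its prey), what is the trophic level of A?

Trophic level 5

E is a producer → level 1.
D eats E (level 1); other prey at levels: G 1 → level 2.
F eats D → level 3.
L eats F → level 4.
A eats L → level 5.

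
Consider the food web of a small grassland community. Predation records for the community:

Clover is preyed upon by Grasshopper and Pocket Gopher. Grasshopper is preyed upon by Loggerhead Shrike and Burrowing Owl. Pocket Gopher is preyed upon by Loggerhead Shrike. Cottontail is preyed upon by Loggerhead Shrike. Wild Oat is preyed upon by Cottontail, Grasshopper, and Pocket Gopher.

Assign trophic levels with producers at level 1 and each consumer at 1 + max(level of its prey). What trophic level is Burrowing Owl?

Wild Oat is a producer → level 1.
Grasshopper eats Wild Oat (level 1); other prey at levels: Clover 1 → level 2.
Burrowing Owl eats Grasshopper → level 3.

Trophic level 3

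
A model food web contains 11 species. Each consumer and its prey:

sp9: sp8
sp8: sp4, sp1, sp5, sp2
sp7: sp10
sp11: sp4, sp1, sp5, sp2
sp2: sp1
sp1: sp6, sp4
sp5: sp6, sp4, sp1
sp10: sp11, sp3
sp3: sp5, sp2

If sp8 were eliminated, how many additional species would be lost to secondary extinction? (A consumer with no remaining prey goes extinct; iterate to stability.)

1

Remove sp8.
Round 1: sp9 (all prey gone) → extinct.
No further losses. Total secondary extinctions: 1.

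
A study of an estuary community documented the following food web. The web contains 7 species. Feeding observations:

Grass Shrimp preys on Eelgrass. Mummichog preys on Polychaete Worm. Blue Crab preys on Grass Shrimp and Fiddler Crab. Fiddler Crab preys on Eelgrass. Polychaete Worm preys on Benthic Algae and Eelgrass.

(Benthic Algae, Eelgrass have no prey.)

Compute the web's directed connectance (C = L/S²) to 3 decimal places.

The web has S = 7 species and L = 7 feeding links.
C = L / S² = 7 / 49 = 0.1429 ≈ 0.143.

C = 0.143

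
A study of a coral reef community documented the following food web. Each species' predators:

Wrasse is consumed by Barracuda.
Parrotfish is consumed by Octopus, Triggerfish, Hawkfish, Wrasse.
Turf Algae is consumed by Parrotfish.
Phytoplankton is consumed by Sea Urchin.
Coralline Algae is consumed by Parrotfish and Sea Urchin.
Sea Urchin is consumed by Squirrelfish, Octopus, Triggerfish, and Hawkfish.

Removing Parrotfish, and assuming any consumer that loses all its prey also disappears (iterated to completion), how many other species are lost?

2

Remove Parrotfish.
Round 1: Wrasse (all prey gone) → extinct.
Round 2: Barracuda (all prey gone) → extinct.
No further losses. Total secondary extinctions: 2.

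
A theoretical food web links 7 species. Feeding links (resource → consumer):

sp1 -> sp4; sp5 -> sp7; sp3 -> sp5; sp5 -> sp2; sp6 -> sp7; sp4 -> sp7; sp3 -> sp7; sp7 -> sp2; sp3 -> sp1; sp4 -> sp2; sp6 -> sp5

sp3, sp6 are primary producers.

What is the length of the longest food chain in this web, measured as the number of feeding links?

One longest chain: sp3 → sp1 → sp4 → sp7 → sp2.
It has 5 species and 4 links.

4 links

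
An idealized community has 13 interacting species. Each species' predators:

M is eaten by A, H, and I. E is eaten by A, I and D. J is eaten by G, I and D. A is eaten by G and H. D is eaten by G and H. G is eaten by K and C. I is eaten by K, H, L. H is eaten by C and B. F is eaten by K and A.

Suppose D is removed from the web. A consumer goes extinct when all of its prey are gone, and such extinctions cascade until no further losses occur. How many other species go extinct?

0

Remove D.
Every predator of it retains at least one other prey: H still has M, I, A; G still has J, A.
No consumer loses all prey, so no secondary extinctions occur.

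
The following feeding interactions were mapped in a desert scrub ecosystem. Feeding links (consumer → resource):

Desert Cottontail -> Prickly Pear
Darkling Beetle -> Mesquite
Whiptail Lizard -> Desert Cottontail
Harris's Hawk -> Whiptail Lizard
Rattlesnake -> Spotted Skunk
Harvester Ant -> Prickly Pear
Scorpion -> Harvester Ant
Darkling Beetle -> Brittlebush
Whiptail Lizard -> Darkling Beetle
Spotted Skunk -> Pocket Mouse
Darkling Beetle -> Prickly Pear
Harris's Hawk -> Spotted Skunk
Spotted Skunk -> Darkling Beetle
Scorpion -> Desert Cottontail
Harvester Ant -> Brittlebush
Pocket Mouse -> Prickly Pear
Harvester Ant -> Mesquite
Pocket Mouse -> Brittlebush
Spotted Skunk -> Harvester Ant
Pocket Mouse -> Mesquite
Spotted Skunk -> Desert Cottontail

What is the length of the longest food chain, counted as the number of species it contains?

4 species

One longest chain: Mesquite → Darkling Beetle → Whiptail Lizard → Harris's Hawk.
It has 4 species and 3 links.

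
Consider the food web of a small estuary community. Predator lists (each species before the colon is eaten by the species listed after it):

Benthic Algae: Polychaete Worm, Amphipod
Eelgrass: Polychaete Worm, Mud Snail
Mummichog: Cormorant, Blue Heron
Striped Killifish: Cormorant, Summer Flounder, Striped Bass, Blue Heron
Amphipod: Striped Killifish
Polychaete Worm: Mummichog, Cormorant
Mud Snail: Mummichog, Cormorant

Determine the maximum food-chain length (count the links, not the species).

3 links

One longest chain: Benthic Algae → Amphipod → Striped Killifish → Cormorant.
It has 4 species and 3 links.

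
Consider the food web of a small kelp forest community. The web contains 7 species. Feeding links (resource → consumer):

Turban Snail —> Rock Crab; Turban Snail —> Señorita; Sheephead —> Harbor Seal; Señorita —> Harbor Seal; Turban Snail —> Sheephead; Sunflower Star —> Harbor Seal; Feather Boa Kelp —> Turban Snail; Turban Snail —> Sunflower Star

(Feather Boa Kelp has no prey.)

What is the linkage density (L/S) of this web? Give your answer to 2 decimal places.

There are L = 8 links among S = 7 species.
L/S = 8/7 = 1.1429 ≈ 1.14.

L/S = 1.14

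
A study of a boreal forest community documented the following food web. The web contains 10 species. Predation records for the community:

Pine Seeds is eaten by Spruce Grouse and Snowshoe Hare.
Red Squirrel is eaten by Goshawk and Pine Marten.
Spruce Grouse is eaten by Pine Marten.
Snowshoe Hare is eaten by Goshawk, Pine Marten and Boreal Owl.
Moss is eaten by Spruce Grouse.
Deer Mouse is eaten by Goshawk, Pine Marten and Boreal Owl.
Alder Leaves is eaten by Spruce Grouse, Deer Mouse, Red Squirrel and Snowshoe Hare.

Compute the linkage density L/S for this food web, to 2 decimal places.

L/S = 1.60

There are L = 16 links among S = 10 species.
L/S = 16/10 = 1.6000 ≈ 1.60.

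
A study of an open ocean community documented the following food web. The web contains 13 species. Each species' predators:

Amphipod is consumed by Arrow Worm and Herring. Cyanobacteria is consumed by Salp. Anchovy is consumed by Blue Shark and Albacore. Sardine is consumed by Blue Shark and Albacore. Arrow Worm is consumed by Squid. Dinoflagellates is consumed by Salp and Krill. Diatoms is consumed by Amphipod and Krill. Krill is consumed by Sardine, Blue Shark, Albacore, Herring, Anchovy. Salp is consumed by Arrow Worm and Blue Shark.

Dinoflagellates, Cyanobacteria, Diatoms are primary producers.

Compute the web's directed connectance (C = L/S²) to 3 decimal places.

The web has S = 13 species and L = 19 feeding links.
C = L / S² = 19 / 169 = 0.1124 ≈ 0.112.

C = 0.112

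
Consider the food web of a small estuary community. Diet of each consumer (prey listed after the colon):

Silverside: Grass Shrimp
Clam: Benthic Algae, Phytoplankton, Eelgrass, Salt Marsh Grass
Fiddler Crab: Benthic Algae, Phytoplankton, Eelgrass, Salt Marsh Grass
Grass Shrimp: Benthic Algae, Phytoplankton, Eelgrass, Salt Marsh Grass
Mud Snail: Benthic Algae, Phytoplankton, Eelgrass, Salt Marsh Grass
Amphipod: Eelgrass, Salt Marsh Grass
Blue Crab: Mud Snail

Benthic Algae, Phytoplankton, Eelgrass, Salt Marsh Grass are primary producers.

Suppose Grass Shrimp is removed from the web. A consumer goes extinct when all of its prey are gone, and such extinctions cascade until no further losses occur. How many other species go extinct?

1

Remove Grass Shrimp.
Round 1: Silverside (all prey gone) → extinct.
No further losses. Total secondary extinctions: 1.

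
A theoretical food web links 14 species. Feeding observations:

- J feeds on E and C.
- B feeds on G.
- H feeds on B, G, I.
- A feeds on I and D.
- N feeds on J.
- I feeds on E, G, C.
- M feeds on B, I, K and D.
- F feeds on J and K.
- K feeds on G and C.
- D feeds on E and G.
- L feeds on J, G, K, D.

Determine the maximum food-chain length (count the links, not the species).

2 links

One longest chain: G → I → H.
It has 3 species and 2 links.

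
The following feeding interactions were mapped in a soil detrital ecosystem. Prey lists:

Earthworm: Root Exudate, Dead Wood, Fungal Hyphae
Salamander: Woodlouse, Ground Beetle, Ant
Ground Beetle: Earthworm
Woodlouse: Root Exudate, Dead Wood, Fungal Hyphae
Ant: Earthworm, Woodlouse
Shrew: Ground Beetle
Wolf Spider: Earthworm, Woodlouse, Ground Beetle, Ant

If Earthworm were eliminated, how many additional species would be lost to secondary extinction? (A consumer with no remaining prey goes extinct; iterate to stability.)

Remove Earthworm.
Round 1: Ground Beetle (all prey gone) → extinct.
Round 2: Shrew (all prey gone) → extinct.
No further losses. Total secondary extinctions: 2.

2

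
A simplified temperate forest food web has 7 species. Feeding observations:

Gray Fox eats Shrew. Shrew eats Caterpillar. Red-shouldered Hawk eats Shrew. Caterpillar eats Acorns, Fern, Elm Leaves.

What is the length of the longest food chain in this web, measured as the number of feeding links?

One longest chain: Acorns → Caterpillar → Shrew → Gray Fox.
It has 4 species and 3 links.

3 links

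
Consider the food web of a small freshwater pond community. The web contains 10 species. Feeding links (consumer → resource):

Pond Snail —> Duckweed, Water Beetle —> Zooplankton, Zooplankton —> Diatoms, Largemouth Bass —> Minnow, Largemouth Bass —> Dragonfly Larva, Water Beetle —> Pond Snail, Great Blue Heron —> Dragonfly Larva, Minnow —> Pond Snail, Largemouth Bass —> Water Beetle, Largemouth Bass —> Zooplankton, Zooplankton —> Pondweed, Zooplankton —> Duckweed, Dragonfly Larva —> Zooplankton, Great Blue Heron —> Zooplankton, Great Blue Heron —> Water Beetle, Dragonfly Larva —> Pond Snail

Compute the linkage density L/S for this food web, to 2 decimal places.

There are L = 16 links among S = 10 species.
L/S = 16/10 = 1.6000 ≈ 1.60.

L/S = 1.60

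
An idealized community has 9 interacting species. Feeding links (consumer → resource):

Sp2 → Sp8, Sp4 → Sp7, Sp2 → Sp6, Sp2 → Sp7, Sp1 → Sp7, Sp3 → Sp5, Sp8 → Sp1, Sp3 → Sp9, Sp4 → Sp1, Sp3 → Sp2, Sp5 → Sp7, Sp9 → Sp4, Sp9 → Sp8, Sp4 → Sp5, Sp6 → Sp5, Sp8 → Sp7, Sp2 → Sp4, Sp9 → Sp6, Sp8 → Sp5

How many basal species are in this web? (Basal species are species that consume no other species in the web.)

Basal species (no prey listed): Sp7.
Count: 1.

1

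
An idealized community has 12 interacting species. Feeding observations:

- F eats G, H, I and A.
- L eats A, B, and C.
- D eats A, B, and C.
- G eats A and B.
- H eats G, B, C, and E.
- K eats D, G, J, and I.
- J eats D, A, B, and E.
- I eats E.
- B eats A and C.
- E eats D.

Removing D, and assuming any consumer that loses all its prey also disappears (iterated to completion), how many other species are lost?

2

Remove D.
Round 1: E (all prey gone) → extinct.
Round 2: I (all prey gone) → extinct.
No further losses. Total secondary extinctions: 2.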